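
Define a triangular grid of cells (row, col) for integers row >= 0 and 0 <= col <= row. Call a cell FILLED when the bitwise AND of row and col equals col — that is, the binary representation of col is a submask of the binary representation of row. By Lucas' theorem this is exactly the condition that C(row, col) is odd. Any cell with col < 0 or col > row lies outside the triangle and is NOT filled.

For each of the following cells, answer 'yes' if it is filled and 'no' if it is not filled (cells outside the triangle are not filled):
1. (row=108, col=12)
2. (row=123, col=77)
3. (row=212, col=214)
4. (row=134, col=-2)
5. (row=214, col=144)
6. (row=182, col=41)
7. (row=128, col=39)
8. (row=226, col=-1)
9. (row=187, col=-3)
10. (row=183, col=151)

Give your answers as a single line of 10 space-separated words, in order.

Answer: yes no no no yes no no no no yes

Derivation:
(108,12): row=0b1101100, col=0b1100, row AND col = 0b1100 = 12; 12 == 12 -> filled
(123,77): row=0b1111011, col=0b1001101, row AND col = 0b1001001 = 73; 73 != 77 -> empty
(212,214): col outside [0, 212] -> not filled
(134,-2): col outside [0, 134] -> not filled
(214,144): row=0b11010110, col=0b10010000, row AND col = 0b10010000 = 144; 144 == 144 -> filled
(182,41): row=0b10110110, col=0b101001, row AND col = 0b100000 = 32; 32 != 41 -> empty
(128,39): row=0b10000000, col=0b100111, row AND col = 0b0 = 0; 0 != 39 -> empty
(226,-1): col outside [0, 226] -> not filled
(187,-3): col outside [0, 187] -> not filled
(183,151): row=0b10110111, col=0b10010111, row AND col = 0b10010111 = 151; 151 == 151 -> filled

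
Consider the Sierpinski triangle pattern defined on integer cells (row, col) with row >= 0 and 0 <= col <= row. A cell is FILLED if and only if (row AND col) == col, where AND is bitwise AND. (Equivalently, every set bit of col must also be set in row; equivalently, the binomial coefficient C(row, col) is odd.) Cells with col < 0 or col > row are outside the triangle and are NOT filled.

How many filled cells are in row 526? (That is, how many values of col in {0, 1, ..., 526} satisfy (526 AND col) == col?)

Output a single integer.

Answer: 16

Derivation:
526 in binary = 1000001110
popcount(526) = number of 1-bits in 1000001110 = 4
A col c satisfies (526 AND c) == c iff every set bit of c is also set in 526; each of the 4 set bits of 526 can independently be on or off in c.
count = 2^4 = 16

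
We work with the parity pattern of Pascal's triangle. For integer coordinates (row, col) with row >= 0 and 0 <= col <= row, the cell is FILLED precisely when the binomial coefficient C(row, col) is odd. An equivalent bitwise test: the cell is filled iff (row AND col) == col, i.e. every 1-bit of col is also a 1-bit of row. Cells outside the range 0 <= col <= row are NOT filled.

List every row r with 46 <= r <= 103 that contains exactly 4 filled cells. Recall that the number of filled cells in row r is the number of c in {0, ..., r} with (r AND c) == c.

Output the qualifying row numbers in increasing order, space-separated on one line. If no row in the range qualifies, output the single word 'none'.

Row r has 2^popcount(r) filled cells, so we need popcount(r) = log2(4) = 2.
Scan r = 46..103 and keep those with exactly 2 one-bits:
r=46=101110 popcount=4 -> skip
r=47=101111 popcount=5 -> skip
r=48=110000 popcount=2 -> KEEP
r=49=110001 popcount=3 -> skip
r=50=110010 popcount=3 -> skip
r=51=110011 popcount=4 -> skip
r=52=110100 popcount=3 -> skip
r=53=110101 popcount=4 -> skip
r=54=110110 popcount=4 -> skip
r=55=110111 popcount=5 -> skip
r=56=111000 popcount=3 -> skip
r=57=111001 popcount=4 -> skip
r=58=111010 popcount=4 -> skip
r=59=111011 popcount=5 -> skip
r=60=111100 popcount=4 -> skip
r=61=111101 popcount=5 -> skip
r=62=111110 popcount=5 -> skip
r=63=111111 popcount=6 -> skip
r=64=1000000 popcount=1 -> skip
r=65=1000001 popcount=2 -> KEEP
r=66=1000010 popcount=2 -> KEEP
r=67=1000011 popcount=3 -> skip
r=68=1000100 popcount=2 -> KEEP
r=69=1000101 popcount=3 -> skip
r=70=1000110 popcount=3 -> skip
r=71=1000111 popcount=4 -> skip
r=72=1001000 popcount=2 -> KEEP
r=73=1001001 popcount=3 -> skip
r=74=1001010 popcount=3 -> skip
r=75=1001011 popcount=4 -> skip
r=76=1001100 popcount=3 -> skip
r=77=1001101 popcount=4 -> skip
r=78=1001110 popcount=4 -> skip
r=79=1001111 popcount=5 -> skip
r=80=1010000 popcount=2 -> KEEP
r=81=1010001 popcount=3 -> skip
r=82=1010010 popcount=3 -> skip
r=83=1010011 popcount=4 -> skip
r=84=1010100 popcount=3 -> skip
r=85=1010101 popcount=4 -> skip
r=86=1010110 popcount=4 -> skip
r=87=1010111 popcount=5 -> skip
r=88=1011000 popcount=3 -> skip
r=89=1011001 popcount=4 -> skip
r=90=1011010 popcount=4 -> skip
r=91=1011011 popcount=5 -> skip
r=92=1011100 popcount=4 -> skip
r=93=1011101 popcount=5 -> skip
r=94=1011110 popcount=5 -> skip
r=95=1011111 popcount=6 -> skip
r=96=1100000 popcount=2 -> KEEP
r=97=1100001 popcount=3 -> skip
r=98=1100010 popcount=3 -> skip
r=99=1100011 popcount=4 -> skip
r=100=1100100 popcount=3 -> skip
r=101=1100101 popcount=4 -> skip
r=102=1100110 popcount=4 -> skip
r=103=1100111 popcount=5 -> skip
Kept rows: 48 65 66 68 72 80 96

Answer: 48 65 66 68 72 80 96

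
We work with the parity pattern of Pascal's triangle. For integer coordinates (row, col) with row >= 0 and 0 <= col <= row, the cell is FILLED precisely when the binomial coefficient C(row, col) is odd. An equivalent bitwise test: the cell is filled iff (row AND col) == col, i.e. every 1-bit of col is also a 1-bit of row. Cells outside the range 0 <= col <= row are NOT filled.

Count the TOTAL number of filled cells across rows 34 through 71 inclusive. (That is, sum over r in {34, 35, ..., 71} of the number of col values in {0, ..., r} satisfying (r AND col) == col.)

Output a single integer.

r34=100010 pc2: +4 =4
r35=100011 pc3: +8 =12
r36=100100 pc2: +4 =16
r37=100101 pc3: +8 =24
r38=100110 pc3: +8 =32
r39=100111 pc4: +16 =48
r40=101000 pc2: +4 =52
r41=101001 pc3: +8 =60
r42=101010 pc3: +8 =68
r43=101011 pc4: +16 =84
r44=101100 pc3: +8 =92
r45=101101 pc4: +16 =108
r46=101110 pc4: +16 =124
r47=101111 pc5: +32 =156
r48=110000 pc2: +4 =160
r49=110001 pc3: +8 =168
r50=110010 pc3: +8 =176
r51=110011 pc4: +16 =192
r52=110100 pc3: +8 =200
r53=110101 pc4: +16 =216
r54=110110 pc4: +16 =232
r55=110111 pc5: +32 =264
r56=111000 pc3: +8 =272
r57=111001 pc4: +16 =288
r58=111010 pc4: +16 =304
r59=111011 pc5: +32 =336
r60=111100 pc4: +16 =352
r61=111101 pc5: +32 =384
r62=111110 pc5: +32 =416
r63=111111 pc6: +64 =480
r64=1000000 pc1: +2 =482
r65=1000001 pc2: +4 =486
r66=1000010 pc2: +4 =490
r67=1000011 pc3: +8 =498
r68=1000100 pc2: +4 =502
r69=1000101 pc3: +8 =510
r70=1000110 pc3: +8 =518
r71=1000111 pc4: +16 =534

Answer: 534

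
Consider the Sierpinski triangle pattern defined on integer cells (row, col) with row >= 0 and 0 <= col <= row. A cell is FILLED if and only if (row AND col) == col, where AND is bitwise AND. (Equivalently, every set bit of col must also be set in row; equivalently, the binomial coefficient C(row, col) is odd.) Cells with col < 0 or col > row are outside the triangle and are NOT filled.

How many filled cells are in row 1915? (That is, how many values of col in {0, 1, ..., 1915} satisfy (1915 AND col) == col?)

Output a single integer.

1915 in binary = 11101111011
popcount(1915) = number of 1-bits in 11101111011 = 9
A col c satisfies (1915 AND c) == c iff every set bit of c is also set in 1915; each of the 9 set bits of 1915 can independently be on or off in c.
count = 2^9 = 512

Answer: 512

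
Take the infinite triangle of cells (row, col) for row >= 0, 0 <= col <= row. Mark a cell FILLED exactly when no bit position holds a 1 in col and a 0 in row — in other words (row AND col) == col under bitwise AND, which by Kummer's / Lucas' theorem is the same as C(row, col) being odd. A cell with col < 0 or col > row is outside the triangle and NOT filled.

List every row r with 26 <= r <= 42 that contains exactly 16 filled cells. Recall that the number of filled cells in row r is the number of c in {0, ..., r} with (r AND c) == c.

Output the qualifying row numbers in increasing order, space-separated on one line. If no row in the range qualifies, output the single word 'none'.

Row r has 2^popcount(r) filled cells, so we need popcount(r) = log2(16) = 4.
Scan r = 26..42 and keep those with exactly 4 one-bits:
r=26=11010 popcount=3 -> skip
r=27=11011 popcount=4 -> KEEP
r=28=11100 popcount=3 -> skip
r=29=11101 popcount=4 -> KEEP
r=30=11110 popcount=4 -> KEEP
r=31=11111 popcount=5 -> skip
r=32=100000 popcount=1 -> skip
r=33=100001 popcount=2 -> skip
r=34=100010 popcount=2 -> skip
r=35=100011 popcount=3 -> skip
r=36=100100 popcount=2 -> skip
r=37=100101 popcount=3 -> skip
r=38=100110 popcount=3 -> skip
r=39=100111 popcount=4 -> KEEP
r=40=101000 popcount=2 -> skip
r=41=101001 popcount=3 -> skip
r=42=101010 popcount=3 -> skip
Kept rows: 27 29 30 39

Answer: 27 29 30 39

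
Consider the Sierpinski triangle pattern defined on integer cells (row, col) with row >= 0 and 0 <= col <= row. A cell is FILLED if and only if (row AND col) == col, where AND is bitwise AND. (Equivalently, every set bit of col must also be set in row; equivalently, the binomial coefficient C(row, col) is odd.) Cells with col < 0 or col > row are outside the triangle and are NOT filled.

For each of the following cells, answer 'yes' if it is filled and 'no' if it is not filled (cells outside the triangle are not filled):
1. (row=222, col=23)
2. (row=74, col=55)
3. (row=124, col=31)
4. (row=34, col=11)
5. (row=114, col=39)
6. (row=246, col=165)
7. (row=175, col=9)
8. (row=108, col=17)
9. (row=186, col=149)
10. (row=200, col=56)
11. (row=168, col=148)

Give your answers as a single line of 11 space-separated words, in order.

(222,23): row=0b11011110, col=0b10111, row AND col = 0b10110 = 22; 22 != 23 -> empty
(74,55): row=0b1001010, col=0b110111, row AND col = 0b10 = 2; 2 != 55 -> empty
(124,31): row=0b1111100, col=0b11111, row AND col = 0b11100 = 28; 28 != 31 -> empty
(34,11): row=0b100010, col=0b1011, row AND col = 0b10 = 2; 2 != 11 -> empty
(114,39): row=0b1110010, col=0b100111, row AND col = 0b100010 = 34; 34 != 39 -> empty
(246,165): row=0b11110110, col=0b10100101, row AND col = 0b10100100 = 164; 164 != 165 -> empty
(175,9): row=0b10101111, col=0b1001, row AND col = 0b1001 = 9; 9 == 9 -> filled
(108,17): row=0b1101100, col=0b10001, row AND col = 0b0 = 0; 0 != 17 -> empty
(186,149): row=0b10111010, col=0b10010101, row AND col = 0b10010000 = 144; 144 != 149 -> empty
(200,56): row=0b11001000, col=0b111000, row AND col = 0b1000 = 8; 8 != 56 -> empty
(168,148): row=0b10101000, col=0b10010100, row AND col = 0b10000000 = 128; 128 != 148 -> empty

Answer: no no no no no no yes no no no no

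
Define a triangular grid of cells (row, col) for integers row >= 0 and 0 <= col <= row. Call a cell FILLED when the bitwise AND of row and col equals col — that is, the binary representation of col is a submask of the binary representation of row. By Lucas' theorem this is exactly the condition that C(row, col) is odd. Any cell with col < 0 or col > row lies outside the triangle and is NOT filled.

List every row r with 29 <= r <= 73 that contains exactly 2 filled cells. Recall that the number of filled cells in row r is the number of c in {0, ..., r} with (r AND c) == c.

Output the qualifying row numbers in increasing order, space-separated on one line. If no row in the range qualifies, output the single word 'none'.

Answer: 32 64

Derivation:
Row r has 2^popcount(r) filled cells, so we need popcount(r) = log2(2) = 1.
Scan r = 29..73 and keep those with exactly 1 one-bits:
r=29=11101 popcount=4 -> skip
r=30=11110 popcount=4 -> skip
r=31=11111 popcount=5 -> skip
r=32=100000 popcount=1 -> KEEP
r=33=100001 popcount=2 -> skip
r=34=100010 popcount=2 -> skip
r=35=100011 popcount=3 -> skip
r=36=100100 popcount=2 -> skip
r=37=100101 popcount=3 -> skip
r=38=100110 popcount=3 -> skip
r=39=100111 popcount=4 -> skip
r=40=101000 popcount=2 -> skip
r=41=101001 popcount=3 -> skip
r=42=101010 popcount=3 -> skip
r=43=101011 popcount=4 -> skip
r=44=101100 popcount=3 -> skip
r=45=101101 popcount=4 -> skip
r=46=101110 popcount=4 -> skip
r=47=101111 popcount=5 -> skip
r=48=110000 popcount=2 -> skip
r=49=110001 popcount=3 -> skip
r=50=110010 popcount=3 -> skip
r=51=110011 popcount=4 -> skip
r=52=110100 popcount=3 -> skip
r=53=110101 popcount=4 -> skip
r=54=110110 popcount=4 -> skip
r=55=110111 popcount=5 -> skip
r=56=111000 popcount=3 -> skip
r=57=111001 popcount=4 -> skip
r=58=111010 popcount=4 -> skip
r=59=111011 popcount=5 -> skip
r=60=111100 popcount=4 -> skip
r=61=111101 popcount=5 -> skip
r=62=111110 popcount=5 -> skip
r=63=111111 popcount=6 -> skip
r=64=1000000 popcount=1 -> KEEP
r=65=1000001 popcount=2 -> skip
r=66=1000010 popcount=2 -> skip
r=67=1000011 popcount=3 -> skip
r=68=1000100 popcount=2 -> skip
r=69=1000101 popcount=3 -> skip
r=70=1000110 popcount=3 -> skip
r=71=1000111 popcount=4 -> skip
r=72=1001000 popcount=2 -> skip
r=73=1001001 popcount=3 -> skip
Kept rows: 32 64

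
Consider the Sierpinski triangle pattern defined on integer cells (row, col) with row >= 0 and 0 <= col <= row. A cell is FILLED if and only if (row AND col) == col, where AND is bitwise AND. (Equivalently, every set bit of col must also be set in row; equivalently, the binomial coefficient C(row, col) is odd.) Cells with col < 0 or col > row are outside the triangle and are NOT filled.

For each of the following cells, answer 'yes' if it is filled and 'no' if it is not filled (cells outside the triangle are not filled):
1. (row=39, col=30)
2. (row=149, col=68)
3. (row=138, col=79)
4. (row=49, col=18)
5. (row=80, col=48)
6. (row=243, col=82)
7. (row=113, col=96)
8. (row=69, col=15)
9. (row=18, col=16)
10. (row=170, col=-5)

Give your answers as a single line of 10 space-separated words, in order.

Answer: no no no no no yes yes no yes no

Derivation:
(39,30): row=0b100111, col=0b11110, row AND col = 0b110 = 6; 6 != 30 -> empty
(149,68): row=0b10010101, col=0b1000100, row AND col = 0b100 = 4; 4 != 68 -> empty
(138,79): row=0b10001010, col=0b1001111, row AND col = 0b1010 = 10; 10 != 79 -> empty
(49,18): row=0b110001, col=0b10010, row AND col = 0b10000 = 16; 16 != 18 -> empty
(80,48): row=0b1010000, col=0b110000, row AND col = 0b10000 = 16; 16 != 48 -> empty
(243,82): row=0b11110011, col=0b1010010, row AND col = 0b1010010 = 82; 82 == 82 -> filled
(113,96): row=0b1110001, col=0b1100000, row AND col = 0b1100000 = 96; 96 == 96 -> filled
(69,15): row=0b1000101, col=0b1111, row AND col = 0b101 = 5; 5 != 15 -> empty
(18,16): row=0b10010, col=0b10000, row AND col = 0b10000 = 16; 16 == 16 -> filled
(170,-5): col outside [0, 170] -> not filled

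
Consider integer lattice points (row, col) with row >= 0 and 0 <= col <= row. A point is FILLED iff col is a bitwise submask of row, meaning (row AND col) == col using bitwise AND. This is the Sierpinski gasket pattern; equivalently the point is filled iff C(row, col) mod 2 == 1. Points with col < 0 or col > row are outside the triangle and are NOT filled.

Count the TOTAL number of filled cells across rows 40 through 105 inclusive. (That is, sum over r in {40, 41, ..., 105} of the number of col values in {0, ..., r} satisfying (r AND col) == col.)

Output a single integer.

r40=101000 pc2: +4 =4
r41=101001 pc3: +8 =12
r42=101010 pc3: +8 =20
r43=101011 pc4: +16 =36
r44=101100 pc3: +8 =44
r45=101101 pc4: +16 =60
r46=101110 pc4: +16 =76
r47=101111 pc5: +32 =108
r48=110000 pc2: +4 =112
r49=110001 pc3: +8 =120
r50=110010 pc3: +8 =128
r51=110011 pc4: +16 =144
r52=110100 pc3: +8 =152
r53=110101 pc4: +16 =168
r54=110110 pc4: +16 =184
r55=110111 pc5: +32 =216
r56=111000 pc3: +8 =224
r57=111001 pc4: +16 =240
r58=111010 pc4: +16 =256
r59=111011 pc5: +32 =288
r60=111100 pc4: +16 =304
r61=111101 pc5: +32 =336
r62=111110 pc5: +32 =368
r63=111111 pc6: +64 =432
r64=1000000 pc1: +2 =434
r65=1000001 pc2: +4 =438
r66=1000010 pc2: +4 =442
r67=1000011 pc3: +8 =450
r68=1000100 pc2: +4 =454
r69=1000101 pc3: +8 =462
r70=1000110 pc3: +8 =470
r71=1000111 pc4: +16 =486
r72=1001000 pc2: +4 =490
r73=1001001 pc3: +8 =498
r74=1001010 pc3: +8 =506
r75=1001011 pc4: +16 =522
r76=1001100 pc3: +8 =530
r77=1001101 pc4: +16 =546
r78=1001110 pc4: +16 =562
r79=1001111 pc5: +32 =594
r80=1010000 pc2: +4 =598
r81=1010001 pc3: +8 =606
r82=1010010 pc3: +8 =614
r83=1010011 pc4: +16 =630
r84=1010100 pc3: +8 =638
r85=1010101 pc4: +16 =654
r86=1010110 pc4: +16 =670
r87=1010111 pc5: +32 =702
r88=1011000 pc3: +8 =710
r89=1011001 pc4: +16 =726
r90=1011010 pc4: +16 =742
r91=1011011 pc5: +32 =774
r92=1011100 pc4: +16 =790
r93=1011101 pc5: +32 =822
r94=1011110 pc5: +32 =854
r95=1011111 pc6: +64 =918
r96=1100000 pc2: +4 =922
r97=1100001 pc3: +8 =930
r98=1100010 pc3: +8 =938
r99=1100011 pc4: +16 =954
r100=1100100 pc3: +8 =962
r101=1100101 pc4: +16 =978
r102=1100110 pc4: +16 =994
r103=1100111 pc5: +32 =1026
r104=1101000 pc3: +8 =1034
r105=1101001 pc4: +16 =1050

Answer: 1050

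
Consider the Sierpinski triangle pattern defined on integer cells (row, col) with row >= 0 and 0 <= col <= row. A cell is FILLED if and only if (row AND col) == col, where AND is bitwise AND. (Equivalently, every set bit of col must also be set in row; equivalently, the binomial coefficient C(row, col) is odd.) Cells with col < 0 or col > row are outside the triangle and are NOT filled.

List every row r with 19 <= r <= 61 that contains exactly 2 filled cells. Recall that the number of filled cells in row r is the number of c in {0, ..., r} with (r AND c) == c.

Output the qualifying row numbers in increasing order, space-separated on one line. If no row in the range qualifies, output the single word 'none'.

Row r has 2^popcount(r) filled cells, so we need popcount(r) = log2(2) = 1.
Scan r = 19..61 and keep those with exactly 1 one-bits:
r=19=10011 popcount=3 -> skip
r=20=10100 popcount=2 -> skip
r=21=10101 popcount=3 -> skip
r=22=10110 popcount=3 -> skip
r=23=10111 popcount=4 -> skip
r=24=11000 popcount=2 -> skip
r=25=11001 popcount=3 -> skip
r=26=11010 popcount=3 -> skip
r=27=11011 popcount=4 -> skip
r=28=11100 popcount=3 -> skip
r=29=11101 popcount=4 -> skip
r=30=11110 popcount=4 -> skip
r=31=11111 popcount=5 -> skip
r=32=100000 popcount=1 -> KEEP
r=33=100001 popcount=2 -> skip
r=34=100010 popcount=2 -> skip
r=35=100011 popcount=3 -> skip
r=36=100100 popcount=2 -> skip
r=37=100101 popcount=3 -> skip
r=38=100110 popcount=3 -> skip
r=39=100111 popcount=4 -> skip
r=40=101000 popcount=2 -> skip
r=41=101001 popcount=3 -> skip
r=42=101010 popcount=3 -> skip
r=43=101011 popcount=4 -> skip
r=44=101100 popcount=3 -> skip
r=45=101101 popcount=4 -> skip
r=46=101110 popcount=4 -> skip
r=47=101111 popcount=5 -> skip
r=48=110000 popcount=2 -> skip
r=49=110001 popcount=3 -> skip
r=50=110010 popcount=3 -> skip
r=51=110011 popcount=4 -> skip
r=52=110100 popcount=3 -> skip
r=53=110101 popcount=4 -> skip
r=54=110110 popcount=4 -> skip
r=55=110111 popcount=5 -> skip
r=56=111000 popcount=3 -> skip
r=57=111001 popcount=4 -> skip
r=58=111010 popcount=4 -> skip
r=59=111011 popcount=5 -> skip
r=60=111100 popcount=4 -> skip
r=61=111101 popcount=5 -> skip
Kept rows: 32

Answer: 32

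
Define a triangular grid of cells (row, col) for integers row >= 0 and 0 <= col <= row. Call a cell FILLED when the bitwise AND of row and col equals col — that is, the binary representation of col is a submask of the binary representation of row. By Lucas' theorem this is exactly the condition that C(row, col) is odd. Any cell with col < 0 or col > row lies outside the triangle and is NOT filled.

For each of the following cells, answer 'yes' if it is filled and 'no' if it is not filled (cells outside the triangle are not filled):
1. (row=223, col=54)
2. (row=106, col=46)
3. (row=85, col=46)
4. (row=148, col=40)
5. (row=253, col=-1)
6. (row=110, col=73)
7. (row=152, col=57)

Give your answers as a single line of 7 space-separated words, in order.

Answer: no no no no no no no

Derivation:
(223,54): row=0b11011111, col=0b110110, row AND col = 0b10110 = 22; 22 != 54 -> empty
(106,46): row=0b1101010, col=0b101110, row AND col = 0b101010 = 42; 42 != 46 -> empty
(85,46): row=0b1010101, col=0b101110, row AND col = 0b100 = 4; 4 != 46 -> empty
(148,40): row=0b10010100, col=0b101000, row AND col = 0b0 = 0; 0 != 40 -> empty
(253,-1): col outside [0, 253] -> not filled
(110,73): row=0b1101110, col=0b1001001, row AND col = 0b1001000 = 72; 72 != 73 -> empty
(152,57): row=0b10011000, col=0b111001, row AND col = 0b11000 = 24; 24 != 57 -> empty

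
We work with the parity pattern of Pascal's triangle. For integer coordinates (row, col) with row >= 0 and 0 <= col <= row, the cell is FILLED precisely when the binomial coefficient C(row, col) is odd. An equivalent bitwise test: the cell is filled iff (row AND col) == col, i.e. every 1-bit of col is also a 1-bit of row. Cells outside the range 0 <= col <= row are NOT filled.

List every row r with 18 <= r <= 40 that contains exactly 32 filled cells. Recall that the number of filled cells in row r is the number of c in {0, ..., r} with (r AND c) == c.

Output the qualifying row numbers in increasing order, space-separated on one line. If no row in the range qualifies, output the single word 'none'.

Answer: 31

Derivation:
Row r has 2^popcount(r) filled cells, so we need popcount(r) = log2(32) = 5.
Scan r = 18..40 and keep those with exactly 5 one-bits:
r=18=10010 popcount=2 -> skip
r=19=10011 popcount=3 -> skip
r=20=10100 popcount=2 -> skip
r=21=10101 popcount=3 -> skip
r=22=10110 popcount=3 -> skip
r=23=10111 popcount=4 -> skip
r=24=11000 popcount=2 -> skip
r=25=11001 popcount=3 -> skip
r=26=11010 popcount=3 -> skip
r=27=11011 popcount=4 -> skip
r=28=11100 popcount=3 -> skip
r=29=11101 popcount=4 -> skip
r=30=11110 popcount=4 -> skip
r=31=11111 popcount=5 -> KEEP
r=32=100000 popcount=1 -> skip
r=33=100001 popcount=2 -> skip
r=34=100010 popcount=2 -> skip
r=35=100011 popcount=3 -> skip
r=36=100100 popcount=2 -> skip
r=37=100101 popcount=3 -> skip
r=38=100110 popcount=3 -> skip
r=39=100111 popcount=4 -> skip
r=40=101000 popcount=2 -> skip
Kept rows: 31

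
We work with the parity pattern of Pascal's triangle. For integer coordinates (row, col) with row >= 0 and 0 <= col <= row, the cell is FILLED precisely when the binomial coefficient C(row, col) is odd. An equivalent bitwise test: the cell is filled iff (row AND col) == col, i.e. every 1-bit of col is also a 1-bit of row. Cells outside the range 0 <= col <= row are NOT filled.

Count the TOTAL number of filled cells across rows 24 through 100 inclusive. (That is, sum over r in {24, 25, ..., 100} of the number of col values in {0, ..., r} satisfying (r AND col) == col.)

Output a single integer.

Answer: 1124

Derivation:
r24=11000 pc2: +4 =4
r25=11001 pc3: +8 =12
r26=11010 pc3: +8 =20
r27=11011 pc4: +16 =36
r28=11100 pc3: +8 =44
r29=11101 pc4: +16 =60
r30=11110 pc4: +16 =76
r31=11111 pc5: +32 =108
r32=100000 pc1: +2 =110
r33=100001 pc2: +4 =114
r34=100010 pc2: +4 =118
r35=100011 pc3: +8 =126
r36=100100 pc2: +4 =130
r37=100101 pc3: +8 =138
r38=100110 pc3: +8 =146
r39=100111 pc4: +16 =162
r40=101000 pc2: +4 =166
r41=101001 pc3: +8 =174
r42=101010 pc3: +8 =182
r43=101011 pc4: +16 =198
r44=101100 pc3: +8 =206
r45=101101 pc4: +16 =222
r46=101110 pc4: +16 =238
r47=101111 pc5: +32 =270
r48=110000 pc2: +4 =274
r49=110001 pc3: +8 =282
r50=110010 pc3: +8 =290
r51=110011 pc4: +16 =306
r52=110100 pc3: +8 =314
r53=110101 pc4: +16 =330
r54=110110 pc4: +16 =346
r55=110111 pc5: +32 =378
r56=111000 pc3: +8 =386
r57=111001 pc4: +16 =402
r58=111010 pc4: +16 =418
r59=111011 pc5: +32 =450
r60=111100 pc4: +16 =466
r61=111101 pc5: +32 =498
r62=111110 pc5: +32 =530
r63=111111 pc6: +64 =594
r64=1000000 pc1: +2 =596
r65=1000001 pc2: +4 =600
r66=1000010 pc2: +4 =604
r67=1000011 pc3: +8 =612
r68=1000100 pc2: +4 =616
r69=1000101 pc3: +8 =624
r70=1000110 pc3: +8 =632
r71=1000111 pc4: +16 =648
r72=1001000 pc2: +4 =652
r73=1001001 pc3: +8 =660
r74=1001010 pc3: +8 =668
r75=1001011 pc4: +16 =684
r76=1001100 pc3: +8 =692
r77=1001101 pc4: +16 =708
r78=1001110 pc4: +16 =724
r79=1001111 pc5: +32 =756
r80=1010000 pc2: +4 =760
r81=1010001 pc3: +8 =768
r82=1010010 pc3: +8 =776
r83=1010011 pc4: +16 =792
r84=1010100 pc3: +8 =800
r85=1010101 pc4: +16 =816
r86=1010110 pc4: +16 =832
r87=1010111 pc5: +32 =864
r88=1011000 pc3: +8 =872
r89=1011001 pc4: +16 =888
r90=1011010 pc4: +16 =904
r91=1011011 pc5: +32 =936
r92=1011100 pc4: +16 =952
r93=1011101 pc5: +32 =984
r94=1011110 pc5: +32 =1016
r95=1011111 pc6: +64 =1080
r96=1100000 pc2: +4 =1084
r97=1100001 pc3: +8 =1092
r98=1100010 pc3: +8 =1100
r99=1100011 pc4: +16 =1116
r100=1100100 pc3: +8 =1124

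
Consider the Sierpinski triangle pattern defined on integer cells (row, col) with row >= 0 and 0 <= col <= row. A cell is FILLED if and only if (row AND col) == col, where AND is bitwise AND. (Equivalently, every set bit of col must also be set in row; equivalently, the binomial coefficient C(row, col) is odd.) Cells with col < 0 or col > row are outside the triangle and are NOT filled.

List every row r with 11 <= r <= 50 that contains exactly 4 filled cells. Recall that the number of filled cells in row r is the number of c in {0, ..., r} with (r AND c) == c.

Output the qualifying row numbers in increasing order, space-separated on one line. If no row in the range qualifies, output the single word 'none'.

Row r has 2^popcount(r) filled cells, so we need popcount(r) = log2(4) = 2.
Scan r = 11..50 and keep those with exactly 2 one-bits:
r=11=1011 popcount=3 -> skip
r=12=1100 popcount=2 -> KEEP
r=13=1101 popcount=3 -> skip
r=14=1110 popcount=3 -> skip
r=15=1111 popcount=4 -> skip
r=16=10000 popcount=1 -> skip
r=17=10001 popcount=2 -> KEEP
r=18=10010 popcount=2 -> KEEP
r=19=10011 popcount=3 -> skip
r=20=10100 popcount=2 -> KEEP
r=21=10101 popcount=3 -> skip
r=22=10110 popcount=3 -> skip
r=23=10111 popcount=4 -> skip
r=24=11000 popcount=2 -> KEEP
r=25=11001 popcount=3 -> skip
r=26=11010 popcount=3 -> skip
r=27=11011 popcount=4 -> skip
r=28=11100 popcount=3 -> skip
r=29=11101 popcount=4 -> skip
r=30=11110 popcount=4 -> skip
r=31=11111 popcount=5 -> skip
r=32=100000 popcount=1 -> skip
r=33=100001 popcount=2 -> KEEP
r=34=100010 popcount=2 -> KEEP
r=35=100011 popcount=3 -> skip
r=36=100100 popcount=2 -> KEEP
r=37=100101 popcount=3 -> skip
r=38=100110 popcount=3 -> skip
r=39=100111 popcount=4 -> skip
r=40=101000 popcount=2 -> KEEP
r=41=101001 popcount=3 -> skip
r=42=101010 popcount=3 -> skip
r=43=101011 popcount=4 -> skip
r=44=101100 popcount=3 -> skip
r=45=101101 popcount=4 -> skip
r=46=101110 popcount=4 -> skip
r=47=101111 popcount=5 -> skip
r=48=110000 popcount=2 -> KEEP
r=49=110001 popcount=3 -> skip
r=50=110010 popcount=3 -> skip
Kept rows: 12 17 18 20 24 33 34 36 40 48

Answer: 12 17 18 20 24 33 34 36 40 48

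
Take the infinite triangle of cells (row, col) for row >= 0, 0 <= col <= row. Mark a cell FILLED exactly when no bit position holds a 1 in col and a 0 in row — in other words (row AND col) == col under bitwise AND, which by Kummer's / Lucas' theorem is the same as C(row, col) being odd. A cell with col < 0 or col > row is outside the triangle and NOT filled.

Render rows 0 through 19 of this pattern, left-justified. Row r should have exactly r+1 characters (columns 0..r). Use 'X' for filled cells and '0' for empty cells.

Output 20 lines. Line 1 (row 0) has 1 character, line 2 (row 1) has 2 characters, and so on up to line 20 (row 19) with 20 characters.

Answer: X
XX
X0X
XXXX
X000X
XX00XX
X0X0X0X
XXXXXXXX
X0000000X
XX000000XX
X0X00000X0X
XXXX0000XXXX
X000X000X000X
XX00XX00XX00XX
X0X0X0X0X0X0X0X
XXXXXXXXXXXXXXXX
X000000000000000X
XX00000000000000XX
X0X0000000000000X0X
XXXX000000000000XXXX

Derivation:
r0=0: X
r1=1: XX
r2=10: X0X
r3=11: XXXX
r4=100: X000X
r5=101: XX00XX
r6=110: X0X0X0X
r7=111: XXXXXXXX
r8=1000: X0000000X
r9=1001: XX000000XX
r10=1010: X0X00000X0X
r11=1011: XXXX0000XXXX
r12=1100: X000X000X000X
r13=1101: XX00XX00XX00XX
r14=1110: X0X0X0X0X0X0X0X
r15=1111: XXXXXXXXXXXXXXXX
r16=10000: X000000000000000X
r17=10001: XX00000000000000XX
r18=10010: X0X0000000000000X0X
r19=10011: XXXX000000000000XXXX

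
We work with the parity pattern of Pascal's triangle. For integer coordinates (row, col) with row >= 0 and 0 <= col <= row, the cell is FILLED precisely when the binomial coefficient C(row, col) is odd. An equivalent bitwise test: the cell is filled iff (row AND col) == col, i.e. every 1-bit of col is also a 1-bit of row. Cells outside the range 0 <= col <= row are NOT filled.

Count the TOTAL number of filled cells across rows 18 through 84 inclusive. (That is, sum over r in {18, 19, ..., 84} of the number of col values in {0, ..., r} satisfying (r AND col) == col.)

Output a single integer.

r18=10010 pc2: +4 =4
r19=10011 pc3: +8 =12
r20=10100 pc2: +4 =16
r21=10101 pc3: +8 =24
r22=10110 pc3: +8 =32
r23=10111 pc4: +16 =48
r24=11000 pc2: +4 =52
r25=11001 pc3: +8 =60
r26=11010 pc3: +8 =68
r27=11011 pc4: +16 =84
r28=11100 pc3: +8 =92
r29=11101 pc4: +16 =108
r30=11110 pc4: +16 =124
r31=11111 pc5: +32 =156
r32=100000 pc1: +2 =158
r33=100001 pc2: +4 =162
r34=100010 pc2: +4 =166
r35=100011 pc3: +8 =174
r36=100100 pc2: +4 =178
r37=100101 pc3: +8 =186
r38=100110 pc3: +8 =194
r39=100111 pc4: +16 =210
r40=101000 pc2: +4 =214
r41=101001 pc3: +8 =222
r42=101010 pc3: +8 =230
r43=101011 pc4: +16 =246
r44=101100 pc3: +8 =254
r45=101101 pc4: +16 =270
r46=101110 pc4: +16 =286
r47=101111 pc5: +32 =318
r48=110000 pc2: +4 =322
r49=110001 pc3: +8 =330
r50=110010 pc3: +8 =338
r51=110011 pc4: +16 =354
r52=110100 pc3: +8 =362
r53=110101 pc4: +16 =378
r54=110110 pc4: +16 =394
r55=110111 pc5: +32 =426
r56=111000 pc3: +8 =434
r57=111001 pc4: +16 =450
r58=111010 pc4: +16 =466
r59=111011 pc5: +32 =498
r60=111100 pc4: +16 =514
r61=111101 pc5: +32 =546
r62=111110 pc5: +32 =578
r63=111111 pc6: +64 =642
r64=1000000 pc1: +2 =644
r65=1000001 pc2: +4 =648
r66=1000010 pc2: +4 =652
r67=1000011 pc3: +8 =660
r68=1000100 pc2: +4 =664
r69=1000101 pc3: +8 =672
r70=1000110 pc3: +8 =680
r71=1000111 pc4: +16 =696
r72=1001000 pc2: +4 =700
r73=1001001 pc3: +8 =708
r74=1001010 pc3: +8 =716
r75=1001011 pc4: +16 =732
r76=1001100 pc3: +8 =740
r77=1001101 pc4: +16 =756
r78=1001110 pc4: +16 =772
r79=1001111 pc5: +32 =804
r80=1010000 pc2: +4 =808
r81=1010001 pc3: +8 =816
r82=1010010 pc3: +8 =824
r83=1010011 pc4: +16 =840
r84=1010100 pc3: +8 =848

Answer: 848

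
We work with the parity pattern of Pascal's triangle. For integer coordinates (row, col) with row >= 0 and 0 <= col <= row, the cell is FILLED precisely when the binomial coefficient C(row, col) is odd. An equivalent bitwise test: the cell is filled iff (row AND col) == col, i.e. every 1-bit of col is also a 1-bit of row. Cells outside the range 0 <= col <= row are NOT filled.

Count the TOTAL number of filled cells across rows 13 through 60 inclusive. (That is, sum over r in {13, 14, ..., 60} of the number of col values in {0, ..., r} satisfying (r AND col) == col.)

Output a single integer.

r13=1101 pc3: +8 =8
r14=1110 pc3: +8 =16
r15=1111 pc4: +16 =32
r16=10000 pc1: +2 =34
r17=10001 pc2: +4 =38
r18=10010 pc2: +4 =42
r19=10011 pc3: +8 =50
r20=10100 pc2: +4 =54
r21=10101 pc3: +8 =62
r22=10110 pc3: +8 =70
r23=10111 pc4: +16 =86
r24=11000 pc2: +4 =90
r25=11001 pc3: +8 =98
r26=11010 pc3: +8 =106
r27=11011 pc4: +16 =122
r28=11100 pc3: +8 =130
r29=11101 pc4: +16 =146
r30=11110 pc4: +16 =162
r31=11111 pc5: +32 =194
r32=100000 pc1: +2 =196
r33=100001 pc2: +4 =200
r34=100010 pc2: +4 =204
r35=100011 pc3: +8 =212
r36=100100 pc2: +4 =216
r37=100101 pc3: +8 =224
r38=100110 pc3: +8 =232
r39=100111 pc4: +16 =248
r40=101000 pc2: +4 =252
r41=101001 pc3: +8 =260
r42=101010 pc3: +8 =268
r43=101011 pc4: +16 =284
r44=101100 pc3: +8 =292
r45=101101 pc4: +16 =308
r46=101110 pc4: +16 =324
r47=101111 pc5: +32 =356
r48=110000 pc2: +4 =360
r49=110001 pc3: +8 =368
r50=110010 pc3: +8 =376
r51=110011 pc4: +16 =392
r52=110100 pc3: +8 =400
r53=110101 pc4: +16 =416
r54=110110 pc4: +16 =432
r55=110111 pc5: +32 =464
r56=111000 pc3: +8 =472
r57=111001 pc4: +16 =488
r58=111010 pc4: +16 =504
r59=111011 pc5: +32 =536
r60=111100 pc4: +16 =552

Answer: 552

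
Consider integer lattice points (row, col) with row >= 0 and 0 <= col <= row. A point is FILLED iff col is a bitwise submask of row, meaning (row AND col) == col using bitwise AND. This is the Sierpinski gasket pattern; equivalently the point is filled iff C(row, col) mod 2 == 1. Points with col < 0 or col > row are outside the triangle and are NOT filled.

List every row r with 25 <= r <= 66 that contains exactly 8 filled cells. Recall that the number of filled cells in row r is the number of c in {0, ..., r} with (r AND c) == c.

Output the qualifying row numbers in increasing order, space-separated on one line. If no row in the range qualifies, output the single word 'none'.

Answer: 25 26 28 35 37 38 41 42 44 49 50 52 56

Derivation:
Row r has 2^popcount(r) filled cells, so we need popcount(r) = log2(8) = 3.
Scan r = 25..66 and keep those with exactly 3 one-bits:
r=25=11001 popcount=3 -> KEEP
r=26=11010 popcount=3 -> KEEP
r=27=11011 popcount=4 -> skip
r=28=11100 popcount=3 -> KEEP
r=29=11101 popcount=4 -> skip
r=30=11110 popcount=4 -> skip
r=31=11111 popcount=5 -> skip
r=32=100000 popcount=1 -> skip
r=33=100001 popcount=2 -> skip
r=34=100010 popcount=2 -> skip
r=35=100011 popcount=3 -> KEEP
r=36=100100 popcount=2 -> skip
r=37=100101 popcount=3 -> KEEP
r=38=100110 popcount=3 -> KEEP
r=39=100111 popcount=4 -> skip
r=40=101000 popcount=2 -> skip
r=41=101001 popcount=3 -> KEEP
r=42=101010 popcount=3 -> KEEP
r=43=101011 popcount=4 -> skip
r=44=101100 popcount=3 -> KEEP
r=45=101101 popcount=4 -> skip
r=46=101110 popcount=4 -> skip
r=47=101111 popcount=5 -> skip
r=48=110000 popcount=2 -> skip
r=49=110001 popcount=3 -> KEEP
r=50=110010 popcount=3 -> KEEP
r=51=110011 popcount=4 -> skip
r=52=110100 popcount=3 -> KEEP
r=53=110101 popcount=4 -> skip
r=54=110110 popcount=4 -> skip
r=55=110111 popcount=5 -> skip
r=56=111000 popcount=3 -> KEEP
r=57=111001 popcount=4 -> skip
r=58=111010 popcount=4 -> skip
r=59=111011 popcount=5 -> skip
r=60=111100 popcount=4 -> skip
r=61=111101 popcount=5 -> skip
r=62=111110 popcount=5 -> skip
r=63=111111 popcount=6 -> skip
r=64=1000000 popcount=1 -> skip
r=65=1000001 popcount=2 -> skip
r=66=1000010 popcount=2 -> skip
Kept rows: 25 26 28 35 37 38 41 42 44 49 50 52 56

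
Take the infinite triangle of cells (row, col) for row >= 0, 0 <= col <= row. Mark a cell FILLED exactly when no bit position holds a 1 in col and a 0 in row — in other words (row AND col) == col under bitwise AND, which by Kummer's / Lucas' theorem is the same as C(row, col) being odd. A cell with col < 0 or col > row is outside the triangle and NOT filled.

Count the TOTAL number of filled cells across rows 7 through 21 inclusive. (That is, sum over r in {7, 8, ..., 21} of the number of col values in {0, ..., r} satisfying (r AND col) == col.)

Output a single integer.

r7=111 pc3: +8 =8
r8=1000 pc1: +2 =10
r9=1001 pc2: +4 =14
r10=1010 pc2: +4 =18
r11=1011 pc3: +8 =26
r12=1100 pc2: +4 =30
r13=1101 pc3: +8 =38
r14=1110 pc3: +8 =46
r15=1111 pc4: +16 =62
r16=10000 pc1: +2 =64
r17=10001 pc2: +4 =68
r18=10010 pc2: +4 =72
r19=10011 pc3: +8 =80
r20=10100 pc2: +4 =84
r21=10101 pc3: +8 =92

Answer: 92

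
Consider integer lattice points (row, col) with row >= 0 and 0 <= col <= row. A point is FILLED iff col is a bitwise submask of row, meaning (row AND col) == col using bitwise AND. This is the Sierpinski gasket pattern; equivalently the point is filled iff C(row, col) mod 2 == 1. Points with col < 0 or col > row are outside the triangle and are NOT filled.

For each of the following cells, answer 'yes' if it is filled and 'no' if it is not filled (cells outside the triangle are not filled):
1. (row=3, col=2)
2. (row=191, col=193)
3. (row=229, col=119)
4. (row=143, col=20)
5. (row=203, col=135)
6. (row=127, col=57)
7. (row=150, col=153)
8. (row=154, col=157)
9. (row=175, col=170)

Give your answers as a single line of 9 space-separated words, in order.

(3,2): row=0b11, col=0b10, row AND col = 0b10 = 2; 2 == 2 -> filled
(191,193): col outside [0, 191] -> not filled
(229,119): row=0b11100101, col=0b1110111, row AND col = 0b1100101 = 101; 101 != 119 -> empty
(143,20): row=0b10001111, col=0b10100, row AND col = 0b100 = 4; 4 != 20 -> empty
(203,135): row=0b11001011, col=0b10000111, row AND col = 0b10000011 = 131; 131 != 135 -> empty
(127,57): row=0b1111111, col=0b111001, row AND col = 0b111001 = 57; 57 == 57 -> filled
(150,153): col outside [0, 150] -> not filled
(154,157): col outside [0, 154] -> not filled
(175,170): row=0b10101111, col=0b10101010, row AND col = 0b10101010 = 170; 170 == 170 -> filled

Answer: yes no no no no yes no no yes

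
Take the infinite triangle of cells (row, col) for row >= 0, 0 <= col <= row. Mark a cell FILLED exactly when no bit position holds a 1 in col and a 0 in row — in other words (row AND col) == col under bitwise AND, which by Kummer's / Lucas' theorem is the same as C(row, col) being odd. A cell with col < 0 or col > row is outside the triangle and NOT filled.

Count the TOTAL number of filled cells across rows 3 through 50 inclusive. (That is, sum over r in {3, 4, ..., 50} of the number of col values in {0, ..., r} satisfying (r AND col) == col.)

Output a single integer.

r3=11 pc2: +4 =4
r4=100 pc1: +2 =6
r5=101 pc2: +4 =10
r6=110 pc2: +4 =14
r7=111 pc3: +8 =22
r8=1000 pc1: +2 =24
r9=1001 pc2: +4 =28
r10=1010 pc2: +4 =32
r11=1011 pc3: +8 =40
r12=1100 pc2: +4 =44
r13=1101 pc3: +8 =52
r14=1110 pc3: +8 =60
r15=1111 pc4: +16 =76
r16=10000 pc1: +2 =78
r17=10001 pc2: +4 =82
r18=10010 pc2: +4 =86
r19=10011 pc3: +8 =94
r20=10100 pc2: +4 =98
r21=10101 pc3: +8 =106
r22=10110 pc3: +8 =114
r23=10111 pc4: +16 =130
r24=11000 pc2: +4 =134
r25=11001 pc3: +8 =142
r26=11010 pc3: +8 =150
r27=11011 pc4: +16 =166
r28=11100 pc3: +8 =174
r29=11101 pc4: +16 =190
r30=11110 pc4: +16 =206
r31=11111 pc5: +32 =238
r32=100000 pc1: +2 =240
r33=100001 pc2: +4 =244
r34=100010 pc2: +4 =248
r35=100011 pc3: +8 =256
r36=100100 pc2: +4 =260
r37=100101 pc3: +8 =268
r38=100110 pc3: +8 =276
r39=100111 pc4: +16 =292
r40=101000 pc2: +4 =296
r41=101001 pc3: +8 =304
r42=101010 pc3: +8 =312
r43=101011 pc4: +16 =328
r44=101100 pc3: +8 =336
r45=101101 pc4: +16 =352
r46=101110 pc4: +16 =368
r47=101111 pc5: +32 =400
r48=110000 pc2: +4 =404
r49=110001 pc3: +8 =412
r50=110010 pc3: +8 =420

Answer: 420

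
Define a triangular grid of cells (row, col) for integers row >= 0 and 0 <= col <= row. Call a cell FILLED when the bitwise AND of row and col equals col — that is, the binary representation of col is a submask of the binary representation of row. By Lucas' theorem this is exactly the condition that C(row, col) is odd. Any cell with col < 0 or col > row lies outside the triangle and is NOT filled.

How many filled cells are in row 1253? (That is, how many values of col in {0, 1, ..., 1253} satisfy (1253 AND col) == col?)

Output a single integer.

Answer: 64

Derivation:
1253 in binary = 10011100101
popcount(1253) = number of 1-bits in 10011100101 = 6
A col c satisfies (1253 AND c) == c iff every set bit of c is also set in 1253; each of the 6 set bits of 1253 can independently be on or off in c.
count = 2^6 = 64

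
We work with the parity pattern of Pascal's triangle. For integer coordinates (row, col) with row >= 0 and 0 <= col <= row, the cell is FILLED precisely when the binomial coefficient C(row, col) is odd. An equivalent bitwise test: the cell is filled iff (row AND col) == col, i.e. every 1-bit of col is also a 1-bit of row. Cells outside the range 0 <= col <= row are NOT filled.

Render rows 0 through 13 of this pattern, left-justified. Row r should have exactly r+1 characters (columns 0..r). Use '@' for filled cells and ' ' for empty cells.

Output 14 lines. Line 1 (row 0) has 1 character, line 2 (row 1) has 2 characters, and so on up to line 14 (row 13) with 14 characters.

r0=0: @
r1=1: @@
r2=10: @ @
r3=11: @@@@
r4=100: @   @
r5=101: @@  @@
r6=110: @ @ @ @
r7=111: @@@@@@@@
r8=1000: @       @
r9=1001: @@      @@
r10=1010: @ @     @ @
r11=1011: @@@@    @@@@
r12=1100: @   @   @   @
r13=1101: @@  @@  @@  @@

Answer: @
@@
@ @
@@@@
@   @
@@  @@
@ @ @ @
@@@@@@@@
@       @
@@      @@
@ @     @ @
@@@@    @@@@
@   @   @   @
@@  @@  @@  @@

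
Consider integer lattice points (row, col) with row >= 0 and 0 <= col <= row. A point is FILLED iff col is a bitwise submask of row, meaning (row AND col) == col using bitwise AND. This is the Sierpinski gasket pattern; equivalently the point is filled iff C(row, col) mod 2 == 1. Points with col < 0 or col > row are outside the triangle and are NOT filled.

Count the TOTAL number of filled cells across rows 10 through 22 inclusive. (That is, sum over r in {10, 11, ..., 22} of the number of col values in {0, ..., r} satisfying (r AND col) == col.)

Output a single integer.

r10=1010 pc2: +4 =4
r11=1011 pc3: +8 =12
r12=1100 pc2: +4 =16
r13=1101 pc3: +8 =24
r14=1110 pc3: +8 =32
r15=1111 pc4: +16 =48
r16=10000 pc1: +2 =50
r17=10001 pc2: +4 =54
r18=10010 pc2: +4 =58
r19=10011 pc3: +8 =66
r20=10100 pc2: +4 =70
r21=10101 pc3: +8 =78
r22=10110 pc3: +8 =86

Answer: 86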